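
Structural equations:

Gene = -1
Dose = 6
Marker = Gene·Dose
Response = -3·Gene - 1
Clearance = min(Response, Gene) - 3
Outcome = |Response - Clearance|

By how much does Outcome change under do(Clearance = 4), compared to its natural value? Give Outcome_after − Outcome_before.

-4

The intervention breaks the incoming arrows to Clearance: Clearance = min(Response, Gene) - 3 no longer applies, and Clearance = 4.
Response = -3·Gene - 1  [with Gene=-1]  = 2
Outcome = |Response - Clearance|  [with Response=2, Clearance=4]  = 2
Without intervention: Response = -3·Gene - 1  [with Gene=-1]  = 2; Clearance = min(Response, Gene) - 3  [with Response=2, Gene=-1]  = -4; Outcome = |Response - Clearance|  [with Response=2, Clearance=-4]  = 6.
Change = 2 − 6 = -4.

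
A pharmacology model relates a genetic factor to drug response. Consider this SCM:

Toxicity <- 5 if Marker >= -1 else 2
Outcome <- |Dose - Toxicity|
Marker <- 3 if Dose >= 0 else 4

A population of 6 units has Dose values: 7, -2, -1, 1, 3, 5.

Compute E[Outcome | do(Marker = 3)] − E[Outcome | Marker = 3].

1.5

Under do(Marker=3), Marker's equation is replaced by Marker=3 for every unit. Per-unit Outcome: 2, 7, 6, 4, 2, 0. Mean = 3.5.
E[Outcome|Marker=3] averages over only the 4 units with Marker=3 (Dose = 7, 1, 3, 5): Outcome = 2, 4, 2, 0, mean 2.
Difference = 3.5 − 2 = 1.5.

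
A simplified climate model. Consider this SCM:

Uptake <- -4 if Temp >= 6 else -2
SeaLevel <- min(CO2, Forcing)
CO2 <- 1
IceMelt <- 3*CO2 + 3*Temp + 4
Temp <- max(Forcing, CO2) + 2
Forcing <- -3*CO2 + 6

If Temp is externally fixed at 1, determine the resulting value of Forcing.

3

Under do(Temp=1), the mechanism Temp <- max(Forcing, CO2) + 2 is discarded; Temp is fixed at 1.
Since Forcing is not a descendant of the intervened variable, it is unaffected.
Forcing = -3*CO2 + 6  [with CO2=1]  = 3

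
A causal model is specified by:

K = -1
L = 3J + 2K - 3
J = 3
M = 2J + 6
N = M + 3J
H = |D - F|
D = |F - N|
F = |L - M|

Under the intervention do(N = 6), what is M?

12

The intervention breaks the incoming arrows to N: N = M + 3J no longer applies, and N = 6.
Since M is not a descendant of the intervened variable, it is unaffected.
M = 2J + 6  [with J=3]  = 12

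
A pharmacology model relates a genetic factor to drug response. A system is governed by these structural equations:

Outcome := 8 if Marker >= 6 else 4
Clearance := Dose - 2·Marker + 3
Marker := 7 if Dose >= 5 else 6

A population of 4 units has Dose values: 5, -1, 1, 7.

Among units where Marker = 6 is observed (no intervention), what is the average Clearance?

-9

Conditioning on Marker=6 selects the 2 unit(s) with Dose ∈ {-1, 1}. Their Clearance values: -10, -8. Mean = -9.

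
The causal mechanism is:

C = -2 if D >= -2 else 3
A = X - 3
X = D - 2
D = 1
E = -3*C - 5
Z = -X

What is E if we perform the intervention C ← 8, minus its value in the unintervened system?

-30

The intervention breaks the incoming arrows to C: C = -2 if D >= -2 else 3 no longer applies, and C = 8.
E = -3*C - 5  [with C=8]  = -29
Without intervention: C = -2 if D >= -2 else 3  [with D=1]  = -2; E = -3*C - 5  [with C=-2]  = 1.
Change = -29 − 1 = -30.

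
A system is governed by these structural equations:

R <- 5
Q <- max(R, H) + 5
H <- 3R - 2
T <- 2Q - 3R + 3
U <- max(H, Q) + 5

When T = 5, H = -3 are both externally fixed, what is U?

Setting T = 5, H = -3 by intervention discards those variables' equations.
Q = max(R, H) + 5  [with R=5, H=-3]  = 10
U = max(H, Q) + 5  [with H=-3, Q=10]  = 15

15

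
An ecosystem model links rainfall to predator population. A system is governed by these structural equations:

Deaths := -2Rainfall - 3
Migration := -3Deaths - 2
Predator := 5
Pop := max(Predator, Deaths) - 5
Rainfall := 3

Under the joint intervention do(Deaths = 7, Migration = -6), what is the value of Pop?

Setting Deaths = 7, Migration = -6 by intervention discards those variables' equations.
Pop = max(Predator, Deaths) - 5  [with Predator=5, Deaths=7]  = 2

2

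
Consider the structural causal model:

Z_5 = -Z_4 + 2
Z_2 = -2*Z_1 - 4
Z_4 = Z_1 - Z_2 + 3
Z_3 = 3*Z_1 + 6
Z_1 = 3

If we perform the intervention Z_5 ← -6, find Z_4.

The intervention breaks the incoming arrows to Z_5: Z_5 = -Z_4 + 2 no longer applies, and Z_5 = -6.
Since Z_4 is not a descendant of the intervened variable, it is unaffected.
Z_2 = -2*Z_1 - 4  [with Z_1=3]  = -10
Z_4 = Z_1 - Z_2 + 3  [with Z_1=3, Z_2=-10]  = 16

16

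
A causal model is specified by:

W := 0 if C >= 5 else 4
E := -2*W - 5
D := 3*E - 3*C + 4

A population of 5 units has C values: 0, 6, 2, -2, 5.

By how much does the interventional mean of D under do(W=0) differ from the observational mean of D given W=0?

Every unit gets W=0 under the intervention. D values become -11, -29, -17, -5, -26; E[D|do(W=0)] = -17.6.
E[D|W=0] averages over only the 2 units with W=0 (C = 6, 5): D = -29, -26, mean -27.5.
Difference = -17.6 − (-27.5) = 9.9.

9.9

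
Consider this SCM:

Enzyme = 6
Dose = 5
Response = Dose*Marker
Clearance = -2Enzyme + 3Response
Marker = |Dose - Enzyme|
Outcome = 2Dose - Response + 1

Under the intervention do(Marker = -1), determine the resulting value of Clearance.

do(Marker=-1) replaces the equation Marker = |Dose - Enzyme| with the constant Marker = -1.
Response = Dose*Marker  [with Dose=5, Marker=-1]  = -5
Clearance = -2Enzyme + 3Response  [with Enzyme=6, Response=-5]  = -27

-27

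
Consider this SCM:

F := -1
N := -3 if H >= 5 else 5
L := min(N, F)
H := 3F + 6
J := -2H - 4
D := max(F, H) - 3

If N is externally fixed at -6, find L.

-6

The intervention breaks the incoming arrows to N: N := -3 if H >= 5 else 5 no longer applies, and N = -6.
L = min(N, F)  [with N=-6, F=-1]  = -6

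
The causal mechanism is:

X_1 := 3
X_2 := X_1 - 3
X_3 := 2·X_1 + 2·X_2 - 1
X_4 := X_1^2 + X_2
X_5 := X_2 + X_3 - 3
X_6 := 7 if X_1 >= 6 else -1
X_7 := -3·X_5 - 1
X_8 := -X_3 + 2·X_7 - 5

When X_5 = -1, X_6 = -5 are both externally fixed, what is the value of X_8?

-6

Setting X_5 = -1, X_6 = -5 by intervention discards those variables' equations.
X_2 = X_1 - 3  [with X_1=3]  = 0
X_3 = 2·X_1 + 2·X_2 - 1  [with X_1=3, X_2=0]  = 5
X_7 = -3·X_5 - 1  [with X_5=-1]  = 2
X_8 = -X_3 + 2·X_7 - 5  [with X_3=5, X_7=2]  = -6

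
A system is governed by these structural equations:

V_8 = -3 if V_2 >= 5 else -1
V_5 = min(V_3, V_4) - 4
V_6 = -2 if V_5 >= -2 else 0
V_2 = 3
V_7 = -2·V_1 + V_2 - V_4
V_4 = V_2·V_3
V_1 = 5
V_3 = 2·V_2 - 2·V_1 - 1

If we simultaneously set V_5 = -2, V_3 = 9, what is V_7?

The joint intervention fixes V_5 = -2, V_3 = 9, removing each variable's own equation.
V_4 = V_2·V_3  [with V_2=3, V_3=9]  = 27
V_7 = -2·V_1 + V_2 - V_4  [with V_1=5, V_2=3, V_4=27]  = -34

-34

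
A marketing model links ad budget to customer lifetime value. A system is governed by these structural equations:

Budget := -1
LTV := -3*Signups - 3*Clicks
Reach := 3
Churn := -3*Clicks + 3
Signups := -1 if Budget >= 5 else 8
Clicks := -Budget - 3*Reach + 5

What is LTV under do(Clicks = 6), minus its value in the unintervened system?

-27

The intervention breaks the incoming arrows to Clicks: Clicks := -Budget - 3*Reach + 5 no longer applies, and Clicks = 6.
Signups = -1 if Budget >= 5 else 8  [with Budget=-1]  = 8
LTV = -3*Signups - 3*Clicks  [with Signups=8, Clicks=6]  = -42
Without intervention: Clicks = -Budget - 3*Reach + 5  [with Budget=-1, Reach=3]  = -3; Signups = -1 if Budget >= 5 else 8  [with Budget=-1]  = 8; LTV = -3*Signups - 3*Clicks  [with Signups=8, Clicks=-3]  = -15.
Change = -42 − (-15) = -27.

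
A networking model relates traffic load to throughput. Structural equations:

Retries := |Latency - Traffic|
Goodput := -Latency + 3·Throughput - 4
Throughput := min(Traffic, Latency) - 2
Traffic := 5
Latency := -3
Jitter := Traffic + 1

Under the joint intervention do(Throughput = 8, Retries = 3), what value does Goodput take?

The joint intervention fixes Throughput = 8, Retries = 3, removing each variable's own equation.
Goodput = -Latency + 3·Throughput - 4  [with Latency=-3, Throughput=8]  = 23

23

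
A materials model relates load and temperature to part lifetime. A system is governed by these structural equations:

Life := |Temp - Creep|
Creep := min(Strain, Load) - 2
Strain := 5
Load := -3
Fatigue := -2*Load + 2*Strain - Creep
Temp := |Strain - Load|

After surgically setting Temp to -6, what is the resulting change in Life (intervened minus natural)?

The intervention breaks the incoming arrows to Temp: Temp := |Strain - Load| no longer applies, and Temp = -6.
Creep = min(Strain, Load) - 2  [with Strain=5, Load=-3]  = -5
Life = |Temp - Creep|  [with Temp=-6, Creep=-5]  = 1
Without intervention: Temp = |Strain - Load|  [with Strain=5, Load=-3]  = 8; Creep = min(Strain, Load) - 2  [with Strain=5, Load=-3]  = -5; Life = |Temp - Creep|  [with Temp=8, Creep=-5]  = 13.
Change = 1 − 13 = -12.

-12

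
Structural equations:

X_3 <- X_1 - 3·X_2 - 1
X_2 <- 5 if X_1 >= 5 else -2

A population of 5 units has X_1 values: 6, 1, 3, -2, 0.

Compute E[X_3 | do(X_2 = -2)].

Every unit gets X_2=-2 under the intervention. X_3 values become 11, 6, 8, 3, 5; E[X_3|do(X_2=-2)] = 6.6.

6.6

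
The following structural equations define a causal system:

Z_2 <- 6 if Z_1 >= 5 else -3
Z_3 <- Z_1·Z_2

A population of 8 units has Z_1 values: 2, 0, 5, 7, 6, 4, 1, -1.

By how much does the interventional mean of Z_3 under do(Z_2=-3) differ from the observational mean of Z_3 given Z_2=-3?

The intervention sets Z_2=-3 in all 8 units regardless of Z_1. Recomputing Z_3 per unit gives -6, 0, -15, -21, -18, -12, -3, 3; average -9.
E[Z_3|Z_2=-3] averages over only the 5 units with Z_2=-3 (Z_1 = 2, 0, 4, 1, -1): Z_3 = -6, 0, -12, -3, 3, mean -3.6.
Difference = -9 − (-3.6) = -5.4.

-5.4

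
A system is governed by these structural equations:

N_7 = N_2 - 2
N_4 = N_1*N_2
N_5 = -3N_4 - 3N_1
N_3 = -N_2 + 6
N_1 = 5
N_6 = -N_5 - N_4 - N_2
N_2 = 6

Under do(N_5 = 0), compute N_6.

-36

The intervention breaks the incoming arrows to N_5: N_5 = -3N_4 - 3N_1 no longer applies, and N_5 = 0.
N_4 = N_1*N_2  [with N_1=5, N_2=6]  = 30
N_6 = -N_5 - N_4 - N_2  [with N_5=0, N_4=30, N_2=6]  = -36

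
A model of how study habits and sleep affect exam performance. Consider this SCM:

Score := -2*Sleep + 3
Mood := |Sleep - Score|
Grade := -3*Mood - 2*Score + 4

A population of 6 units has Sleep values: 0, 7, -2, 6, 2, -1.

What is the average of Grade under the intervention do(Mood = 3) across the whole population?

-3

Every unit gets Mood=3 under the intervention. Grade values become -11, 17, -19, 13, -3, -15; E[Grade|do(Mood=3)] = -3.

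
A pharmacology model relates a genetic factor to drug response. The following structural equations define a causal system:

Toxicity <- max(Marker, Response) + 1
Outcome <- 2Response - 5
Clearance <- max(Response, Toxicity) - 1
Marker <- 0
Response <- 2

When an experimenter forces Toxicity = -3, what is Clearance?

1

The intervention breaks the incoming arrows to Toxicity: Toxicity <- max(Marker, Response) + 1 no longer applies, and Toxicity = -3.
Clearance = max(Response, Toxicity) - 1  [with Response=2, Toxicity=-3]  = 1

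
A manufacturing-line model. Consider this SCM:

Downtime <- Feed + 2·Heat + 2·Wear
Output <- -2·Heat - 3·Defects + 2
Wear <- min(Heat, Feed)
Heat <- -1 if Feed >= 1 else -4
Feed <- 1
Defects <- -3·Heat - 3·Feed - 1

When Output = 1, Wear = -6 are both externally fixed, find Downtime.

-13

The joint intervention fixes Output = 1, Wear = -6, removing each variable's own equation.
Heat = -1 if Feed >= 1 else -4  [with Feed=1]  = -1
Downtime = Feed + 2·Heat + 2·Wear  [with Feed=1, Heat=-1, Wear=-6]  = -13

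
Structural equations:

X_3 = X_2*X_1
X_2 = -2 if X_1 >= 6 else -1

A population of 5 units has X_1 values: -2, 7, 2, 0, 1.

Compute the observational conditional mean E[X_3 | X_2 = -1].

-0.25

Observing X_2=-1 restricts to units where X_2's equation naturally yields -1: X_1 ∈ {-2, 2, 0, 1}. In that subpopulation X_3 = 2, -2, 0, -1, mean -0.25.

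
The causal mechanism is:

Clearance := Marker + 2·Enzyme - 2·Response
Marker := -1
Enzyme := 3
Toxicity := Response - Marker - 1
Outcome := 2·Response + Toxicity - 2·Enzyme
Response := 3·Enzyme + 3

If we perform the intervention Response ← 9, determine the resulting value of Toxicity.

The intervention breaks the incoming arrows to Response: Response := 3·Enzyme + 3 no longer applies, and Response = 9.
Toxicity = Response - Marker - 1  [with Response=9, Marker=-1]  = 9

9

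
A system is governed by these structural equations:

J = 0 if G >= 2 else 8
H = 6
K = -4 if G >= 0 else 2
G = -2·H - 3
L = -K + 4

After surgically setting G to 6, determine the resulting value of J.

0

Under do(G=6), the mechanism G = -2·H - 3 is discarded; G is fixed at 6.
J = 0 if G >= 2 else 8  [with G=6]  = 0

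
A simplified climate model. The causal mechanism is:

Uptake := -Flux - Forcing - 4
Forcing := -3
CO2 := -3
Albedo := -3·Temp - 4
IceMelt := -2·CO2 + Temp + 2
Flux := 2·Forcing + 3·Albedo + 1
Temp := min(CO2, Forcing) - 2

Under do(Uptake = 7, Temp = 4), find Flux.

-53

Setting Uptake = 7, Temp = 4 by intervention discards those variables' equations.
Albedo = -3·Temp - 4  [with Temp=4]  = -16
Flux = 2·Forcing + 3·Albedo + 1  [with Forcing=-3, Albedo=-16]  = -53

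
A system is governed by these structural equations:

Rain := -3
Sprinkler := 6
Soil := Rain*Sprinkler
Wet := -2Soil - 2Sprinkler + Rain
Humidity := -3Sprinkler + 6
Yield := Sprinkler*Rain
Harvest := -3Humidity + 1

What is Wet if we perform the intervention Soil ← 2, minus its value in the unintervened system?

The intervention breaks the incoming arrows to Soil: Soil := Rain*Sprinkler no longer applies, and Soil = 2.
Wet = -2Soil - 2Sprinkler + Rain  [with Soil=2, Sprinkler=6, Rain=-3]  = -19
Without intervention: Soil = Rain*Sprinkler  [with Rain=-3, Sprinkler=6]  = -18; Wet = -2Soil - 2Sprinkler + Rain  [with Soil=-18, Sprinkler=6, Rain=-3]  = 21.
Change = -19 − 21 = -40.

-40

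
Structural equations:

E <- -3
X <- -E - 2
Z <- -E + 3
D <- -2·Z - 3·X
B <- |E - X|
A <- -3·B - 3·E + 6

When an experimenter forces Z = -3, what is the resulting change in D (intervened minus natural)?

The intervention breaks the incoming arrows to Z: Z <- -E + 3 no longer applies, and Z = -3.
X = -E - 2  [with E=-3]  = 1
D = -2·Z - 3·X  [with Z=-3, X=1]  = 3
Without intervention: X = -E - 2  [with E=-3]  = 1; Z = -E + 3  [with E=-3]  = 6; D = -2·Z - 3·X  [with Z=6, X=1]  = -15.
Change = 3 − (-15) = 18.

18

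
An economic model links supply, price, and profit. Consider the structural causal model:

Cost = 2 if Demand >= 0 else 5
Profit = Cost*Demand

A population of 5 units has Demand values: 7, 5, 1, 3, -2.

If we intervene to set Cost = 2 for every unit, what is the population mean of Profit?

The intervention sets Cost=2 in all 5 units regardless of Demand. Recomputing Profit per unit gives 14, 10, 2, 6, -4; average 5.6.

5.6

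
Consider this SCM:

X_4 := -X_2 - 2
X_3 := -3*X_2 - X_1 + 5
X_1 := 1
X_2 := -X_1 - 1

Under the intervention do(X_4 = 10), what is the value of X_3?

10

Under do(X_4=10), the mechanism X_4 := -X_2 - 2 is discarded; X_4 is fixed at 10.
Since X_3 is not a descendant of the intervened variable, it is unaffected.
X_2 = -X_1 - 1  [with X_1=1]  = -2
X_3 = -3*X_2 - X_1 + 5  [with X_2=-2, X_1=1]  = 10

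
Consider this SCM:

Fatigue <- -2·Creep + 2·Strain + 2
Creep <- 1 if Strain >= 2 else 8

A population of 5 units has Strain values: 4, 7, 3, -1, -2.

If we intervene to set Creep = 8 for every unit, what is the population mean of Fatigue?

-9.6

do(Creep=8) breaks Creep's dependence on Strain. With Creep=8 fixed, Fatigue across the units is -6, 0, -8, -16, -18, mean -9.6.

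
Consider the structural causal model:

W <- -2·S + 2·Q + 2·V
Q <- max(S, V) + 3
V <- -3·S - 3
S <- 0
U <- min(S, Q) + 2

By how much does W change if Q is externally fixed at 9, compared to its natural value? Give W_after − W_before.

do(Q=9) replaces the equation Q <- max(S, V) + 3 with the constant Q = 9.
V = -3·S - 3  [with S=0]  = -3
W = -2·S + 2·Q + 2·V  [with S=0, Q=9, V=-3]  = 12
Without intervention: V = -3·S - 3  [with S=0]  = -3; Q = max(S, V) + 3  [with S=0, V=-3]  = 3; W = -2·S + 2·Q + 2·V  [with S=0, Q=3, V=-3]  = 0.
Change = 12 − 0 = 12.

12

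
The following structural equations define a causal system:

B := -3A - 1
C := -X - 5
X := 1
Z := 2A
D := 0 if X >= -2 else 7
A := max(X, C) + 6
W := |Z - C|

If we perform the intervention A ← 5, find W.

16

The intervention breaks the incoming arrows to A: A := max(X, C) + 6 no longer applies, and A = 5.
C = -X - 5  [with X=1]  = -6
Z = 2A  [with A=5]  = 10
W = |Z - C|  [with Z=10, C=-6]  = 16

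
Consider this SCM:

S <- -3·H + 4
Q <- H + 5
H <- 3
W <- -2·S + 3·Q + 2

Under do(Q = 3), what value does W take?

Under do(Q=3), the mechanism Q <- H + 5 is discarded; Q is fixed at 3.
S = -3·H + 4  [with H=3]  = -5
W = -2·S + 3·Q + 2  [with S=-5, Q=3]  = 21

21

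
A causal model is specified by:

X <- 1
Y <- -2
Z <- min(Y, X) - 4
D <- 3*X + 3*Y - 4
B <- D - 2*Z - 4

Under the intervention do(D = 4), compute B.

12

Intervening sets D = 4 and removes its equation (D <- 3*X + 3*Y - 4).
Z = min(Y, X) - 4  [with Y=-2, X=1]  = -6
B = D - 2*Z - 4  [with D=4, Z=-6]  = 12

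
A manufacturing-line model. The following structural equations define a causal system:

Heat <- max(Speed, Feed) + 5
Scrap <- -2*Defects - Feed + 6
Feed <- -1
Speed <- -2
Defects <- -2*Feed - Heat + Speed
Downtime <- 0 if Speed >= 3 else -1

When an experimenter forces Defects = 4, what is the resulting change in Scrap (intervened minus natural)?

-16

Intervening sets Defects = 4 and removes its equation (Defects <- -2*Feed - Heat + Speed).
Scrap = -2*Defects - Feed + 6  [with Defects=4, Feed=-1]  = -1
Without intervention: Heat = max(Speed, Feed) + 5  [with Speed=-2, Feed=-1]  = 4; Defects = -2*Feed - Heat + Speed  [with Feed=-1, Heat=4, Speed=-2]  = -4; Scrap = -2*Defects - Feed + 6  [with Defects=-4, Feed=-1]  = 15.
Change = -1 − 15 = -16.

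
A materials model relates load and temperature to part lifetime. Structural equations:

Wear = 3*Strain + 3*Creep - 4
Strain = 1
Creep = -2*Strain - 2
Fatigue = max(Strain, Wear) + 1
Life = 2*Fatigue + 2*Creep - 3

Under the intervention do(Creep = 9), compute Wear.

The intervention breaks the incoming arrows to Creep: Creep = -2*Strain - 2 no longer applies, and Creep = 9.
Wear = 3*Strain + 3*Creep - 4  [with Strain=1, Creep=9]  = 26

26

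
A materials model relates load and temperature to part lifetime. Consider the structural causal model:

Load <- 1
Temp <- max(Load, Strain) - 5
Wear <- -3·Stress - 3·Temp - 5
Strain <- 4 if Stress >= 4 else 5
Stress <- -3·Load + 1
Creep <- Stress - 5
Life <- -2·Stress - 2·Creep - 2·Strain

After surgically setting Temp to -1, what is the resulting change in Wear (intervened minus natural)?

Under do(Temp=-1), the mechanism Temp <- max(Load, Strain) - 5 is discarded; Temp is fixed at -1.
Stress = -3·Load + 1  [with Load=1]  = -2
Wear = -3·Stress - 3·Temp - 5  [with Stress=-2, Temp=-1]  = 4
Without intervention: Stress = -3·Load + 1  [with Load=1]  = -2; Strain = 4 if Stress >= 4 else 5  [with Stress=-2]  = 5; Temp = max(Load, Strain) - 5  [with Load=1, Strain=5]  = 0; Wear = -3·Stress - 3·Temp - 5  [with Stress=-2, Temp=0]  = 1.
Change = 4 − 1 = 3.

3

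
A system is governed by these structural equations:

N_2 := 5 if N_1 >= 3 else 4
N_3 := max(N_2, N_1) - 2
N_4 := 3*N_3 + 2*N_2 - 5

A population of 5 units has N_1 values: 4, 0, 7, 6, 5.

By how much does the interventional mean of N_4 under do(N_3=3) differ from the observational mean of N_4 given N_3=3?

-0.4

The intervention sets N_3=3 in all 5 units regardless of N_1. Recomputing N_4 per unit gives 14, 12, 14, 14, 14; average 13.6.
E[N_4|N_3=3] averages over only the 2 units with N_3=3 (N_1 = 4, 5): N_4 = 14, 14, mean 14.
Difference = 13.6 − 14 = -0.4.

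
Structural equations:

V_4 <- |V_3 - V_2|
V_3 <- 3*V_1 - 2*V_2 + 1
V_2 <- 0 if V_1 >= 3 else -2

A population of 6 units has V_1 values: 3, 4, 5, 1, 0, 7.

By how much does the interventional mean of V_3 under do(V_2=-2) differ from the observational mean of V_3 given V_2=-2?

Under do(V_2=-2), V_2's equation is replaced by V_2=-2 for every unit. Per-unit V_3: 14, 17, 20, 8, 5, 26. Mean = 15.
Observing V_2=-2 restricts to units where V_2's equation naturally yields -2: V_1 ∈ {1, 0}. In that subpopulation V_3 = 8, 5, mean 6.5.
Difference = 15 − 6.5 = 8.5.

8.5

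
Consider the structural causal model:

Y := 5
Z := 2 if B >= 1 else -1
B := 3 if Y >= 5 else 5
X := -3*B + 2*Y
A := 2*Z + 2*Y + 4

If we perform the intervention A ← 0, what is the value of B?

Under do(A=0), the mechanism A := 2*Z + 2*Y + 4 is discarded; A is fixed at 0.
No directed path runs from A to B, so B keeps its natural value.
B = 3 if Y >= 5 else 5  [with Y=5]  = 3

3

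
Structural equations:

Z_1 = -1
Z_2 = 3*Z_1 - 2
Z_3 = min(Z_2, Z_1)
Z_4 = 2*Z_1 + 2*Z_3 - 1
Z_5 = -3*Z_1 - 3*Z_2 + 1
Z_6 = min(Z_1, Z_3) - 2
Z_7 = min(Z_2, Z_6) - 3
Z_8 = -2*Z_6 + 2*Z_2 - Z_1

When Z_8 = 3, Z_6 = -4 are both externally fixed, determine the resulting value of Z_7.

-8

Setting Z_8 = 3, Z_6 = -4 by intervention discards those variables' equations.
Z_2 = 3*Z_1 - 2  [with Z_1=-1]  = -5
Z_7 = min(Z_2, Z_6) - 3  [with Z_2=-5, Z_6=-4]  = -8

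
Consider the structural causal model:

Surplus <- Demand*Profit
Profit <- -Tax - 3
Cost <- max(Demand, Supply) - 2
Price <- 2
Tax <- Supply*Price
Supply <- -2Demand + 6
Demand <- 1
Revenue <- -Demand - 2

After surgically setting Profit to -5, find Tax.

8

Intervening sets Profit = -5 and removes its equation (Profit <- -Tax - 3).
Since Tax is not a descendant of the intervened variable, it is unaffected.
Supply = -2Demand + 6  [with Demand=1]  = 4
Tax = Supply*Price  [with Supply=4, Price=2]  = 8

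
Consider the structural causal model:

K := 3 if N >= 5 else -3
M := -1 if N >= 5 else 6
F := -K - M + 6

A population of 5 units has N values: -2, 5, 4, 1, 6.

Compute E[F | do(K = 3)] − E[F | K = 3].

-4.2

do(K=3) breaks K's dependence on N. With K=3 fixed, F across the units is -3, 4, -3, -3, 4, mean -0.2.
Conditioning on K=3 selects the 2 unit(s) with N ∈ {5, 6}. Their F values: 4, 4. Mean = 4.
Difference = -0.2 − 4 = -4.2.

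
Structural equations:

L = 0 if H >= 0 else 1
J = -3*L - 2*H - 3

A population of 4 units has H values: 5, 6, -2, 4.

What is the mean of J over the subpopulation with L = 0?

E[J|L=0] averages over only the 3 units with L=0 (H = 5, 6, 4): J = -13, -15, -11, mean -13.

-13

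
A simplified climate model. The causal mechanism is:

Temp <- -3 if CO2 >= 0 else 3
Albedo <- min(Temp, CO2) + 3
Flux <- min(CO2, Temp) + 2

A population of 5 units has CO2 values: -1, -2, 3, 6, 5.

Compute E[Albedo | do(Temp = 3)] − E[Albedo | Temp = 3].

2.7

Every unit gets Temp=3 under the intervention. Albedo values become 2, 1, 6, 6, 6; E[Albedo|do(Temp=3)] = 4.2.
Conditioning on Temp=3 selects the 2 unit(s) with CO2 ∈ {-1, -2}. Their Albedo values: 2, 1. Mean = 1.5.
Difference = 4.2 − 1.5 = 2.7.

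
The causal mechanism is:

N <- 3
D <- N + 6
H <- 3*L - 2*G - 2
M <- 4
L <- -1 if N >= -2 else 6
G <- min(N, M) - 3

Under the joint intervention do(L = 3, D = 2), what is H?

7

Setting L = 3, D = 2 by intervention discards those variables' equations.
G = min(N, M) - 3  [with N=3, M=4]  = 0
H = 3*L - 2*G - 2  [with L=3, G=0]  = 7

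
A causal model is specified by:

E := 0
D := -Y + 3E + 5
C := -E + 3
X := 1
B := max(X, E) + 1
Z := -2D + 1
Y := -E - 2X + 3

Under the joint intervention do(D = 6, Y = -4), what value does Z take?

-11

The joint intervention fixes D = 6, Y = -4, removing each variable's own equation.
Z = -2D + 1  [with D=6]  = -11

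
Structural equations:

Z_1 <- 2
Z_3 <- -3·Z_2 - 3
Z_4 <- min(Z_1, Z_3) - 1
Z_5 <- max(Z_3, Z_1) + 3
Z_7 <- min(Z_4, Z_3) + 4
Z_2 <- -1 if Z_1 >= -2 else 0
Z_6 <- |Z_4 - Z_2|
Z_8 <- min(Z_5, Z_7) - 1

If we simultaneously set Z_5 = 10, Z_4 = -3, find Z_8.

Under do(Z_5 = 10, Z_4 = -3), each intervened variable's structural equation is replaced by its fixed value.
Z_2 = -1 if Z_1 >= -2 else 0  [with Z_1=2]  = -1
Z_3 = -3·Z_2 - 3  [with Z_2=-1]  = 0
Z_7 = min(Z_4, Z_3) + 4  [with Z_4=-3, Z_3=0]  = 1
Z_8 = min(Z_5, Z_7) - 1  [with Z_5=10, Z_7=1]  = 0

0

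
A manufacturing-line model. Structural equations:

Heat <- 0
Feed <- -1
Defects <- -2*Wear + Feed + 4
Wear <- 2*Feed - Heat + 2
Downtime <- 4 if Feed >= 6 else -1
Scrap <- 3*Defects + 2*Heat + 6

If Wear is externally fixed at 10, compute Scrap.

do(Wear=10) replaces the equation Wear <- 2*Feed - Heat + 2 with the constant Wear = 10.
Defects = -2*Wear + Feed + 4  [with Wear=10, Feed=-1]  = -17
Scrap = 3*Defects + 2*Heat + 6  [with Defects=-17, Heat=0]  = -45

-45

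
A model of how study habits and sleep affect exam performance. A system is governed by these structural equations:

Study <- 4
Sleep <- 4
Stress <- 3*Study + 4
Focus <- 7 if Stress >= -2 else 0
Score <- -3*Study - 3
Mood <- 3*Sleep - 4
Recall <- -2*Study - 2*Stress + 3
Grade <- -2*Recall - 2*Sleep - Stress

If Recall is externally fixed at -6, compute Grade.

do(Recall=-6) replaces the equation Recall <- -2*Study - 2*Stress + 3 with the constant Recall = -6.
Stress = 3*Study + 4  [with Study=4]  = 16
Grade = -2*Recall - 2*Sleep - Stress  [with Recall=-6, Sleep=4, Stress=16]  = -12

-12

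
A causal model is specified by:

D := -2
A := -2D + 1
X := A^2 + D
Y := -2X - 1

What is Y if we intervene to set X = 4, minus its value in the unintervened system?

38

The intervention breaks the incoming arrows to X: X := A^2 + D no longer applies, and X = 4.
Y = -2X - 1  [with X=4]  = -9
Without intervention: A = -2D + 1  [with D=-2]  = 5; X = A^2 + D  [with A=5, D=-2]  = 23; Y = -2X - 1  [with X=23]  = -47.
Change = -9 − (-47) = 38.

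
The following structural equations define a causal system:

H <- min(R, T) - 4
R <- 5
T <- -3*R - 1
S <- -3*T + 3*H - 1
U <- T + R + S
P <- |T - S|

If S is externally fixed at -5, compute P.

Under do(S=-5), the mechanism S <- -3*T + 3*H - 1 is discarded; S is fixed at -5.
T = -3*R - 1  [with R=5]  = -16
P = |T - S|  [with T=-16, S=-5]  = 11

11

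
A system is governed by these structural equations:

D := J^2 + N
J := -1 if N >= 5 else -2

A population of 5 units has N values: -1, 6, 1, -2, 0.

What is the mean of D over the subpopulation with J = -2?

3.5

E[D|J=-2] averages over only the 4 units with J=-2 (N = -1, 1, -2, 0): D = 3, 5, 2, 4, mean 3.5.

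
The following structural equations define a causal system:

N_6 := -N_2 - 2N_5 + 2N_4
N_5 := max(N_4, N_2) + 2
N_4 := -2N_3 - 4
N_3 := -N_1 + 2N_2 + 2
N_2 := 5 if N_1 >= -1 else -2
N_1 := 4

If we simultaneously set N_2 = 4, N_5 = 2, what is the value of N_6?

-40

Setting N_2 = 4, N_5 = 2 by intervention discards those variables' equations.
N_3 = -N_1 + 2N_2 + 2  [with N_1=4, N_2=4]  = 6
N_4 = -2N_3 - 4  [with N_3=6]  = -16
N_6 = -N_2 - 2N_5 + 2N_4  [with N_2=4, N_5=2, N_4=-16]  = -40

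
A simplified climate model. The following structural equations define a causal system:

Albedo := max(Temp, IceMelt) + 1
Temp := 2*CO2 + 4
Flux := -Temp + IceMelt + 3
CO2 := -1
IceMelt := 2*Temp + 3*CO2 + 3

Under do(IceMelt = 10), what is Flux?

11

do(IceMelt=10) replaces the equation IceMelt := 2*Temp + 3*CO2 + 3 with the constant IceMelt = 10.
Temp = 2*CO2 + 4  [with CO2=-1]  = 2
Flux = -Temp + IceMelt + 3  [with Temp=2, IceMelt=10]  = 11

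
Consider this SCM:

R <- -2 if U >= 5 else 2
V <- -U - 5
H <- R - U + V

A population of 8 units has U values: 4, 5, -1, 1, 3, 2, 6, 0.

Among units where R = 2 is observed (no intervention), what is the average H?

-6

Observing R=2 restricts to units where R's equation naturally yields 2: U ∈ {4, -1, 1, 3, 2, 0}. In that subpopulation H = -11, -1, -5, -9, -7, -3, mean -6.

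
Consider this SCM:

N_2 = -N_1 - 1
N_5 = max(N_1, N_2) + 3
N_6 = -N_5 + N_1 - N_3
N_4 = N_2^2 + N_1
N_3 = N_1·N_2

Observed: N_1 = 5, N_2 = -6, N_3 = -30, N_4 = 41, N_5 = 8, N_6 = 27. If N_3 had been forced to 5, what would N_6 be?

The intervention breaks the incoming arrows to N_3: N_3 = N_1·N_2 no longer applies, and N_3 = 5.
N_2 = -N_1 - 1  [with N_1=5]  = -6
N_5 = max(N_1, N_2) + 3  [with N_1=5, N_2=-6]  = 8
N_6 = -N_5 + N_1 - N_3  [with N_5=8, N_1=5, N_3=5]  = -8

-8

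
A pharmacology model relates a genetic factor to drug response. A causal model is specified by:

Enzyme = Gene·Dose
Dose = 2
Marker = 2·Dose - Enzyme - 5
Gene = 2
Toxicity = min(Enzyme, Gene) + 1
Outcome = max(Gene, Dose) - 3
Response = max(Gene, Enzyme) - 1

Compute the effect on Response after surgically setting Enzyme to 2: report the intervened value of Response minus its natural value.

do(Enzyme=2) replaces the equation Enzyme = Gene·Dose with the constant Enzyme = 2.
Response = max(Gene, Enzyme) - 1  [with Gene=2, Enzyme=2]  = 1
Without intervention: Enzyme = Gene·Dose  [with Gene=2, Dose=2]  = 4; Response = max(Gene, Enzyme) - 1  [with Gene=2, Enzyme=4]  = 3.
Change = 1 − 3 = -2.

-2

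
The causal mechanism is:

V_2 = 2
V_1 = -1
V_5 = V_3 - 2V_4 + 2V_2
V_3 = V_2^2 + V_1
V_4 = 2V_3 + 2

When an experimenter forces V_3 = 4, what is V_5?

do(V_3=4) replaces the equation V_3 = V_2^2 + V_1 with the constant V_3 = 4.
V_4 = 2V_3 + 2  [with V_3=4]  = 10
V_5 = V_3 - 2V_4 + 2V_2  [with V_3=4, V_4=10, V_2=2]  = -12

-12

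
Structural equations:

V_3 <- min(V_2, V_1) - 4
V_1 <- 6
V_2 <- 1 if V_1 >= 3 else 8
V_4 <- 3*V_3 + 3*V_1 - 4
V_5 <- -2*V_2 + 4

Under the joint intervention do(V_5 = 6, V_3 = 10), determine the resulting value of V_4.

44

Under do(V_5 = 6, V_3 = 10), each intervened variable's structural equation is replaced by its fixed value.
V_4 = 3*V_3 + 3*V_1 - 4  [with V_3=10, V_1=6]  = 44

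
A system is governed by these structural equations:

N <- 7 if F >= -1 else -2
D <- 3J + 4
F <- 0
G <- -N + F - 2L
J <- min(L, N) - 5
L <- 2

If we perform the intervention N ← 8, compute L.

2

Under do(N=8), the mechanism N <- 7 if F >= -1 else -2 is discarded; N is fixed at 8.
L is not downstream of the intervention, so its value is determined by the original equations.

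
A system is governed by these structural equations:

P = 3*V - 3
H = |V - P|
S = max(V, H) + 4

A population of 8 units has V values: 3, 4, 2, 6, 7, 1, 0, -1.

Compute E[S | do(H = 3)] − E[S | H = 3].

1

do(H=3) breaks H's dependence on V. With H=3 fixed, S across the units is 7, 8, 7, 10, 11, 7, 7, 7, mean 8.
Conditioning on H=3 selects the 2 unit(s) with V ∈ {3, 0}. Their S values: 7, 7. Mean = 7.
Difference = 8 − 7 = 1.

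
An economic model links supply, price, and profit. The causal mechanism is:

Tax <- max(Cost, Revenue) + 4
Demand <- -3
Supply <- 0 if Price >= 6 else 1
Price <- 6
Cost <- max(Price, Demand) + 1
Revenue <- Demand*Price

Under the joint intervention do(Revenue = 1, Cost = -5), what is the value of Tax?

Setting Revenue = 1, Cost = -5 by intervention discards those variables' equations.
Tax = max(Cost, Revenue) + 4  [with Cost=-5, Revenue=1]  = 5

5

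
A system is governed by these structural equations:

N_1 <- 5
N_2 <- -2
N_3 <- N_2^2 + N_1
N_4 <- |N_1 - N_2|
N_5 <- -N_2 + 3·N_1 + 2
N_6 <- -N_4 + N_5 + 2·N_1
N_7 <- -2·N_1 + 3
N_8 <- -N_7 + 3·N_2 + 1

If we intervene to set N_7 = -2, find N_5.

19

The intervention breaks the incoming arrows to N_7: N_7 <- -2·N_1 + 3 no longer applies, and N_7 = -2.
N_5 is not downstream of the intervention, so its value is determined by the original equations.
N_5 = -N_2 + 3·N_1 + 2  [with N_2=-2, N_1=5]  = 19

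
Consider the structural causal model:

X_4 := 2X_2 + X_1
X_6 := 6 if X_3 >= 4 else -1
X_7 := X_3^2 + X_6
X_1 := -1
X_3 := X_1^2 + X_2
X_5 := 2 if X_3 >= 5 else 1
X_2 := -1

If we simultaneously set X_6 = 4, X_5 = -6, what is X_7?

4

Setting X_6 = 4, X_5 = -6 by intervention discards those variables' equations.
X_3 = X_1^2 + X_2  [with X_1=-1, X_2=-1]  = 0
X_7 = X_3^2 + X_6  [with X_3=0, X_6=4]  = 4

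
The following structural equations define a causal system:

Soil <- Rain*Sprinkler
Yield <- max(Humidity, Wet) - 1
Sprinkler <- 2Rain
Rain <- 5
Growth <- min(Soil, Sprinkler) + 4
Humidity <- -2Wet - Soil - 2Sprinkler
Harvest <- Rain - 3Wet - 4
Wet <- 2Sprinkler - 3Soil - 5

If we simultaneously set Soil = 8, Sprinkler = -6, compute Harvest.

Under do(Soil = 8, Sprinkler = -6), each intervened variable's structural equation is replaced by its fixed value.
Wet = 2Sprinkler - 3Soil - 5  [with Sprinkler=-6, Soil=8]  = -41
Harvest = Rain - 3Wet - 4  [with Rain=5, Wet=-41]  = 124

124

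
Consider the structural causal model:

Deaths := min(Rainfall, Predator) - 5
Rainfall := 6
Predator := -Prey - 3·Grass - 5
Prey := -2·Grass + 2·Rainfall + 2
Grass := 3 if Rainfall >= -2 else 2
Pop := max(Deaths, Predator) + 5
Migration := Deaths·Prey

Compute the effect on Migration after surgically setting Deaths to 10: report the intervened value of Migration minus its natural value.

296

The intervention breaks the incoming arrows to Deaths: Deaths := min(Rainfall, Predator) - 5 no longer applies, and Deaths = 10.
Grass = 3 if Rainfall >= -2 else 2  [with Rainfall=6]  = 3
Prey = -2·Grass + 2·Rainfall + 2  [with Grass=3, Rainfall=6]  = 8
Migration = Deaths·Prey  [with Deaths=10, Prey=8]  = 80
Without intervention: Grass = 3 if Rainfall >= -2 else 2  [with Rainfall=6]  = 3; Prey = -2·Grass + 2·Rainfall + 2  [with Grass=3, Rainfall=6]  = 8; Predator = -Prey - 3·Grass - 5  [with Prey=8, Grass=3]  = -22; Deaths = min(Rainfall, Predator) - 5  [with Rainfall=6, Predator=-22]  = -27; Migration = Deaths·Prey  [with Deaths=-27, Prey=8]  = -216.
Change = 80 − (-216) = 296.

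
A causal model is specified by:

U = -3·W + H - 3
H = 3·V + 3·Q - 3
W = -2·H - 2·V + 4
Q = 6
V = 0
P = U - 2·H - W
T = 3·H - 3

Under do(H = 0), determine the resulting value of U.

-15

do(H=0) replaces the equation H = 3·V + 3·Q - 3 with the constant H = 0.
W = -2·H - 2·V + 4  [with H=0, V=0]  = 4
U = -3·W + H - 3  [with W=4, H=0]  = -15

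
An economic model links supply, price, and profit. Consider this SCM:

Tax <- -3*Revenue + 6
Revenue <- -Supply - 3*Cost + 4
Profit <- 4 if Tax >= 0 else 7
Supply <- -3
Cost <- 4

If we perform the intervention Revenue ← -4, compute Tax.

The intervention breaks the incoming arrows to Revenue: Revenue <- -Supply - 3*Cost + 4 no longer applies, and Revenue = -4.
Tax = -3*Revenue + 6  [with Revenue=-4]  = 18

18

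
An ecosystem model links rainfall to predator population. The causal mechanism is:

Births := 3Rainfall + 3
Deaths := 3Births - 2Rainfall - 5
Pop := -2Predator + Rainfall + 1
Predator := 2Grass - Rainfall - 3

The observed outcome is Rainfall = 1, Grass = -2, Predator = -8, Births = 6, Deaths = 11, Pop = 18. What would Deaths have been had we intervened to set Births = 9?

Intervening sets Births = 9 and removes its equation (Births := 3Rainfall + 3).
Deaths = 3Births - 2Rainfall - 5  [with Births=9, Rainfall=1]  = 20

20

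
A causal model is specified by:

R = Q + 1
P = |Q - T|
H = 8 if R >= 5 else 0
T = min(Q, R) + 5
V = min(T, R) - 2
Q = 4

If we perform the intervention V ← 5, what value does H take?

8

Under do(V=5), the mechanism V = min(T, R) - 2 is discarded; V is fixed at 5.
Since H is not a descendant of the intervened variable, it is unaffected.
R = Q + 1  [with Q=4]  = 5
H = 8 if R >= 5 else 0  [with R=5]  = 8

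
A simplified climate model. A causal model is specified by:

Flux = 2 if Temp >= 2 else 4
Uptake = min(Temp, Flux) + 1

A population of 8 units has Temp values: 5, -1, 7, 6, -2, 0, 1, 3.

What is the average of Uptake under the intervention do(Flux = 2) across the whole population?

Under do(Flux=2), Flux's equation is replaced by Flux=2 for every unit. Per-unit Uptake: 3, 0, 3, 3, -1, 1, 2, 3. Mean = 1.75.

1.75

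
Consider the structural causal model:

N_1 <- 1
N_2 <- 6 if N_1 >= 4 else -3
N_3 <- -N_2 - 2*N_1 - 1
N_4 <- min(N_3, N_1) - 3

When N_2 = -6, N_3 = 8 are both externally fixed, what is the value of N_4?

-2

Setting N_2 = -6, N_3 = 8 by intervention discards those variables' equations.
N_4 = min(N_3, N_1) - 3  [with N_3=8, N_1=1]  = -2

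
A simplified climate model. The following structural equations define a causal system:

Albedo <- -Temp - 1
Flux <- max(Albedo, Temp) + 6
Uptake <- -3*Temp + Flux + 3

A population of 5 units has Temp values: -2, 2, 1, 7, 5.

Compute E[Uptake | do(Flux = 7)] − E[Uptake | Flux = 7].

-9.3

do(Flux=7) breaks Flux's dependence on Temp. With Flux=7 fixed, Uptake across the units is 16, 4, 7, -11, -5, mean 2.2.
Conditioning on Flux=7 selects the 2 unit(s) with Temp ∈ {-2, 1}. Their Uptake values: 16, 7. Mean = 11.5.
Difference = 2.2 − 11.5 = -9.3.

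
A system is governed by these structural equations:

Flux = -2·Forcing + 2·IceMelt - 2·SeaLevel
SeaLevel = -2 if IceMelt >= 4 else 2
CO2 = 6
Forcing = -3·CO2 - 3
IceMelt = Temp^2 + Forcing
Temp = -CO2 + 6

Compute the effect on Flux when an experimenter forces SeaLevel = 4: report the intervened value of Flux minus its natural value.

The intervention breaks the incoming arrows to SeaLevel: SeaLevel = -2 if IceMelt >= 4 else 2 no longer applies, and SeaLevel = 4.
Forcing = -3·CO2 - 3  [with CO2=6]  = -21
Temp = -CO2 + 6  [with CO2=6]  = 0
IceMelt = Temp^2 + Forcing  [with Temp=0, Forcing=-21]  = -21
Flux = -2·Forcing + 2·IceMelt - 2·SeaLevel  [with Forcing=-21, IceMelt=-21, SeaLevel=4]  = -8
Without intervention: Forcing = -3·CO2 - 3  [with CO2=6]  = -21; Temp = -CO2 + 6  [with CO2=6]  = 0; IceMelt = Temp^2 + Forcing  [with Temp=0, Forcing=-21]  = -21; SeaLevel = -2 if IceMelt >= 4 else 2  [with IceMelt=-21]  = 2; Flux = -2·Forcing + 2·IceMelt - 2·SeaLevel  [with Forcing=-21, IceMelt=-21, SeaLevel=2]  = -4.
Change = -8 − (-4) = -4.

-4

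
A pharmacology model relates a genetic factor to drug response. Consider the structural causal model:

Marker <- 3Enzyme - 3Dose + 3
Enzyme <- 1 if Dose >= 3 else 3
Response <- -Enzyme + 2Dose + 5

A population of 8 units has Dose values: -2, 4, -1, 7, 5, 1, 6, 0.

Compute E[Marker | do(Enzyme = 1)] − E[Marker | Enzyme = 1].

9

Every unit gets Enzyme=1 under the intervention. Marker values become 12, -6, 9, -15, -9, 3, -12, 6; E[Marker|do(Enzyme=1)] = -1.5.
Observing Enzyme=1 restricts to units where Enzyme's equation naturally yields 1: Dose ∈ {4, 7, 5, 6}. In that subpopulation Marker = -6, -15, -9, -12, mean -10.5.
Difference = -1.5 − (-10.5) = 9.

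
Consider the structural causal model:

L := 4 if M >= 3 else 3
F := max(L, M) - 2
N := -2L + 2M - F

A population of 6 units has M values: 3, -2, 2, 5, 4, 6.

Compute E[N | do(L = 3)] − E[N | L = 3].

5

The intervention sets L=3 in all 6 units regardless of M. Recomputing N per unit gives -1, -11, -3, 1, 0, 2; average -2.
Observing L=3 restricts to units where L's equation naturally yields 3: M ∈ {-2, 2}. In that subpopulation N = -11, -3, mean -7.
Difference = -2 − (-7) = 5.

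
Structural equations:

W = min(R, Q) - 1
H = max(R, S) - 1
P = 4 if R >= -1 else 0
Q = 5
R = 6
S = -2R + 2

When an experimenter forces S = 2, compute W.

4

The intervention breaks the incoming arrows to S: S = -2R + 2 no longer applies, and S = 2.
W is not downstream of the intervention, so its value is determined by the original equations.
W = min(R, Q) - 1  [with R=6, Q=5]  = 4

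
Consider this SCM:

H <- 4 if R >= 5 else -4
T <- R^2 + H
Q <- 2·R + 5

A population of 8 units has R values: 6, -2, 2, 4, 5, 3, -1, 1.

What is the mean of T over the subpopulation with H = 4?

34.5

E[T|H=4] averages over only the 2 units with H=4 (R = 6, 5): T = 40, 29, mean 34.5.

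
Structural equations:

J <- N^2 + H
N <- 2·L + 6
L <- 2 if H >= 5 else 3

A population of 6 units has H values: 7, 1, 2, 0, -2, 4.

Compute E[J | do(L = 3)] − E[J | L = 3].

The intervention sets L=3 in all 6 units regardless of H. Recomputing J per unit gives 151, 145, 146, 144, 142, 148; average 146.
Conditioning on L=3 selects the 5 unit(s) with H ∈ {1, 2, 0, -2, 4}. Their J values: 145, 146, 144, 142, 148. Mean = 145.
Difference = 146 − 145 = 1.

1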